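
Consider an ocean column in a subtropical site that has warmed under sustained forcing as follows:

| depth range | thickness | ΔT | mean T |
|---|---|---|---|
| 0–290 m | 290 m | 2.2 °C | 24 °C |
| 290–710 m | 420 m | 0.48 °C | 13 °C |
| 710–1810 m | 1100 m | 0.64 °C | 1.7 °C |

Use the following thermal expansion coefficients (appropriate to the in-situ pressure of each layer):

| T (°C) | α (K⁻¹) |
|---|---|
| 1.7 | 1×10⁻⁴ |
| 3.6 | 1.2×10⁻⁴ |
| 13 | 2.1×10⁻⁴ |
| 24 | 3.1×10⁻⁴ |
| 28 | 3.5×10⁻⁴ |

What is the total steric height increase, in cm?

Layer 1 at 24 °C → α = 3.1×10⁻⁴ K⁻¹
Layer 2 at 13 °C → α = 2.1×10⁻⁴ K⁻¹
Layer 3 at 1.7 °C → α = 1×10⁻⁴ K⁻¹
290 × 3.1×10⁻⁴ × 2.2 = 0.19778 m
Layer 2: 420 × 0.48 × 2.1×10⁻⁴ = 0.042336 m
1100 × 1×10⁻⁴ × 0.64 = 0.07040 m
Δh = 0.19778 + 0.042336 + 0.07040 = 0.310516 m ≈ 31 cm

about 31 cm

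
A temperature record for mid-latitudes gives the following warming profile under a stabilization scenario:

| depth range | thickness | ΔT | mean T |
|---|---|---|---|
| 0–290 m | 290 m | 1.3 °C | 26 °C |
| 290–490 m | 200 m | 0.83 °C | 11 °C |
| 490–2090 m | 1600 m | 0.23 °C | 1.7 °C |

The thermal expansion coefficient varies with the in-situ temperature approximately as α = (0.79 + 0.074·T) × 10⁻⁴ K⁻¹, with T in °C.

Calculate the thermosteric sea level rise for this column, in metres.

Layer 1: α = (0.79 + 0.074×26)×10⁻⁴ = 2.714×10⁻⁴ K⁻¹
Layer 2: α = (0.79 + 0.074×11)×10⁻⁴ = 1.604×10⁻⁴ K⁻¹
Layer 3: α = (0.79 + 0.074×1.7)×10⁻⁴ = 0.9158×10⁻⁴ K⁻¹
0–290 m: 290 × 2.714×10⁻⁴ × 1.3 = 0.1023178 m
290–490 m: 1.604×10⁻⁴ × 0.83 × 200 = 0.0266264 m
0.9158×10⁻⁴ × 1600 × 0.23 = 0.03370144 m
Δh = 0.1023178 + 0.0266264 + 0.03370144 = 0.16264564 m ≈ 0.163 m

Δh ≈ 0.163 m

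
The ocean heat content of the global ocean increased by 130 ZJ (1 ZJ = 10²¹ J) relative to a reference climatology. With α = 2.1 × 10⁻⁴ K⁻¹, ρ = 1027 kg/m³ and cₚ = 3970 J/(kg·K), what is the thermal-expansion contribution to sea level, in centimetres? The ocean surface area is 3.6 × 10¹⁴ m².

Per unit area: Q = 130×10²¹ / (3.6×10¹⁴) ≈ 3.611×10⁸ J/m²
Δh = αQ/(ρcₚ) = 2.1×10⁻⁴ × 3.611×10⁸ / (1027 × 3970) ≈ 0.018599 m

Δh = 1.86 cm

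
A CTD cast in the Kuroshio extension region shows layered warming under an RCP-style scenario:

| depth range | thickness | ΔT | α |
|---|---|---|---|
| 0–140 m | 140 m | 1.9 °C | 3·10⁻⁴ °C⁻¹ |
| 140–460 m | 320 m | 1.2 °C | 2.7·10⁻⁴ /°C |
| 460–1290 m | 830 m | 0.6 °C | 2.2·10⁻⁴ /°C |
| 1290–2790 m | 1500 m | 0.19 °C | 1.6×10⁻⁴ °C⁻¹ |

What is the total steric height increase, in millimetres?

0–140 m: 1.9 × 140 × 3×10⁻⁴ = 0.07980 m
Layer 2: 2.7×10⁻⁴ × 320 × 1.2 = 0.10368 m
0.6 × 830 × 2.2×10⁻⁴ = 0.10956 m
Layer 4: 0.19 × 1500 × 1.6×10⁻⁴ = 0.04560 m
Δh = 0.07980 + 0.10368 + 0.10956 + 0.04560 = 0.33864 m ≈ 339 mm

Δh ≈ 339 mm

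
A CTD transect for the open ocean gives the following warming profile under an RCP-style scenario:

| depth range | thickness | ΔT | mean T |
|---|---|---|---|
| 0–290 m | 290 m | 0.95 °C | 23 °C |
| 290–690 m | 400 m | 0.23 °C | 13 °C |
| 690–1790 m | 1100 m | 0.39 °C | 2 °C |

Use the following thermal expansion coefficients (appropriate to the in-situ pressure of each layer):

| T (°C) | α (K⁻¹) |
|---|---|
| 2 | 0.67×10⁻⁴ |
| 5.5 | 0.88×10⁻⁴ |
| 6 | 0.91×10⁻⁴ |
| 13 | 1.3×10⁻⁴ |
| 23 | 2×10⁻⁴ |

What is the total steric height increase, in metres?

about 0.096 m

Layer 1 at 23 °C → α = 2×10⁻⁴ K⁻¹
Layer 2 at 13 °C → α = 1.3×10⁻⁴ K⁻¹
Layer 3 at 2 °C → α = 0.67×10⁻⁴ K⁻¹
Layer 1: 2×10⁻⁴ × 290 × 0.95 = 0.05510 m
290–690 m: 400 × 0.23 × 1.3×10⁻⁴ = 0.01196 m
690–1790 m: 1100 × 0.39 × 0.67×10⁻⁴ = 0.028743 m
Δh = 0.05510 + 0.01196 + 0.028743 = 0.095803 m ≈ 0.096 m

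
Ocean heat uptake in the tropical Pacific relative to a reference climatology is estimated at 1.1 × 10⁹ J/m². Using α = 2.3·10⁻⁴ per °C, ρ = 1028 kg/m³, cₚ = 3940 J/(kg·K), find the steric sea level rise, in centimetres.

Δh ≈ 6.2 cm

Δh = αQ/(ρcₚ) = 2.3×10⁻⁴ × 1.1×10⁹ / (1028 × 3940) ≈ 0.062464 m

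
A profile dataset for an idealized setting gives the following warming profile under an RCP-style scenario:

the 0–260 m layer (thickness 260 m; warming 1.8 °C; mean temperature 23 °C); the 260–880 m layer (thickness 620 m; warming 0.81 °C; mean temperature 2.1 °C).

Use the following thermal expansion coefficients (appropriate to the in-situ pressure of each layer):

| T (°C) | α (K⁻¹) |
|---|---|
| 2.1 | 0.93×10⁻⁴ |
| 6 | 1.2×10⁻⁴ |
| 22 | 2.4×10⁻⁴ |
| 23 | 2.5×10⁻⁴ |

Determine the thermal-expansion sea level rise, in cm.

Layer 1 at 23 °C → α = 2.5×10⁻⁴ K⁻¹
Layer 2 at 2.1 °C → α = 0.93×10⁻⁴ K⁻¹
0–260 m: 260 × 1.8 × 2.5×10⁻⁴ = 0.11700 m
Layer 2: 620 × 0.93×10⁻⁴ × 0.81 = 0.0467046 m
Δh = 0.11700 + 0.0467046 = 0.1637046 m

16.4 cm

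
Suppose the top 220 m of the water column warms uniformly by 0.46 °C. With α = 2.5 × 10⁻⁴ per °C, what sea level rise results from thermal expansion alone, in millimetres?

Δh = αΔT·H = 2.5×10⁻⁴ × 0.46 × 220 = 0.02530 m

25.3 mm of thermosteric rise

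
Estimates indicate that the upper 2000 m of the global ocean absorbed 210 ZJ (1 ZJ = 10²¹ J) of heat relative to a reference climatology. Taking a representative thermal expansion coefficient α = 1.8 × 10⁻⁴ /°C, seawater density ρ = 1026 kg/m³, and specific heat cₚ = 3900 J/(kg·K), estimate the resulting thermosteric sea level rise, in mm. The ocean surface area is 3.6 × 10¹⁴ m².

Per unit area: Q = 210×10²¹ / (3.6×10¹⁴) ≈ 5.833×10⁸ J/m²
Δh = αQ/(ρcₚ) = 1.8×10⁻⁴ × 5.833×10⁸ / (1026 × 3900) ≈ 0.026239 m

26 mm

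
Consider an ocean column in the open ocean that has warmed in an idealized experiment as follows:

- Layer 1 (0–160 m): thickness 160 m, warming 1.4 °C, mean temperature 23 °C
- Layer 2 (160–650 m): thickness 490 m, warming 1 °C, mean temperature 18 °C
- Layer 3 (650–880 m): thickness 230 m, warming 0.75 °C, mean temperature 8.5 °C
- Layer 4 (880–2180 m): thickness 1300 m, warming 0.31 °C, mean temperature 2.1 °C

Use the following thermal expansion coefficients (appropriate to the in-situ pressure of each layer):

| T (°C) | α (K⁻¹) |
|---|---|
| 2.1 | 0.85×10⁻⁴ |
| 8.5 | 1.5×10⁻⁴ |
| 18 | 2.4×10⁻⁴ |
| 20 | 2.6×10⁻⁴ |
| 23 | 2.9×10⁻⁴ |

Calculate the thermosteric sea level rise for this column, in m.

Layer 1 at 23 °C → α = 2.9×10⁻⁴ K⁻¹
Layer 2 at 18 °C → α = 2.4×10⁻⁴ K⁻¹
Layer 3 at 8.5 °C → α = 1.5×10⁻⁴ K⁻¹
Layer 4 at 2.1 °C → α = 0.85×10⁻⁴ K⁻¹
Layer 1: 1.4 × 160 × 2.9×10⁻⁴ = 0.06496 m
Layer 2: 490 × 2.4×10⁻⁴ × 1 = 0.11760 m
Layer 3: 0.75 × 230 × 1.5×10⁻⁴ = 0.025875 m
1300 × 0.85×10⁻⁴ × 0.31 = 0.034255 m
Δh = 0.06496 + 0.11760 + 0.025875 + 0.034255 = 0.24269 m

about 0.243 m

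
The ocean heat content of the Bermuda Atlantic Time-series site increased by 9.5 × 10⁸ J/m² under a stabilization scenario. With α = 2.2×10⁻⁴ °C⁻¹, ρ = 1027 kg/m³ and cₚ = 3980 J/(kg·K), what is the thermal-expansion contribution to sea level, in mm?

Δh = αQ/(ρcₚ) = 2.2×10⁻⁴ × 9.5×10⁸ / (1027 × 3980) ≈ 0.051132 m

51 mm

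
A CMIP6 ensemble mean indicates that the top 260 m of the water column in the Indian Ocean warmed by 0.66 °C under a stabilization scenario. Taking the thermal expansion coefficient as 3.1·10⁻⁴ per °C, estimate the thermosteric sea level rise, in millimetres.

53.2 mm of thermosteric rise

Δh = αΔT·H = 3.1×10⁻⁴ × 0.66 × 260 = 0.053196 m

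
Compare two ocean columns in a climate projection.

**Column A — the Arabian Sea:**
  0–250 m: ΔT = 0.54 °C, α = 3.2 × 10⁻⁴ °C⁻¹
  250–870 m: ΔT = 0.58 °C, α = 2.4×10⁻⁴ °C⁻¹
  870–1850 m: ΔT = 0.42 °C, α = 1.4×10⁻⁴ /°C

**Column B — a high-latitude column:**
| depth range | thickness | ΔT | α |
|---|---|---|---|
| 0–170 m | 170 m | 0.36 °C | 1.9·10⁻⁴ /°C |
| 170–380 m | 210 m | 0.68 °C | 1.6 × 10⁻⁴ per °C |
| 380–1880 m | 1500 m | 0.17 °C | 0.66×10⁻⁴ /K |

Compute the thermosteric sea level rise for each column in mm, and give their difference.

A: 190 mm; B: 51 mm; difference 140 mm

A 0.54 × 250 × 3.2×10⁻⁴ = 0.04320 m
A 250–870 m: 620 × 2.4×10⁻⁴ × 0.58 = 0.086304 m
A 870–1850 m: 0.42 × 1.4×10⁻⁴ × 980 = 0.057624 m
A total: 0.187128 m
B 1.9×10⁻⁴ × 0.36 × 170 = 0.011628 m
B 0.68 × 210 × 1.6×10⁻⁴ = 0.022848 m
B 380–1880 m: 0.66×10⁻⁴ × 1500 × 0.17 = 0.01683 m
B total: 0.051306 m
Difference: 0.187128 − 0.051306 = 0.135822 m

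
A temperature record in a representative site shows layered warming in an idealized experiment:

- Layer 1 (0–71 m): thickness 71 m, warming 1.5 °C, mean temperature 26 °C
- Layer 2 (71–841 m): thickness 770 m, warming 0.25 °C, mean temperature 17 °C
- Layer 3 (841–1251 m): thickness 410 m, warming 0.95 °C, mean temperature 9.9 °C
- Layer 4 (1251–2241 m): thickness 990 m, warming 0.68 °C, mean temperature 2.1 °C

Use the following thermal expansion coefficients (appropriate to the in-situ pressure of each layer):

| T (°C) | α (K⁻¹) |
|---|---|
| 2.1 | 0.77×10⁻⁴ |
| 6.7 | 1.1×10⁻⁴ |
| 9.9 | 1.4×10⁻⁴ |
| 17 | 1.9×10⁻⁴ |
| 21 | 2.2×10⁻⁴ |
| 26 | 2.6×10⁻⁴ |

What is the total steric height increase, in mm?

Layer 1 at 26 °C → α = 2.6×10⁻⁴ K⁻¹
Layer 2 at 17 °C → α = 1.9×10⁻⁴ K⁻¹
Layer 3 at 9.9 °C → α = 1.4×10⁻⁴ K⁻¹
Layer 4 at 2.1 °C → α = 0.77×10⁻⁴ K⁻¹
Layer 1: 71 × 1.5 × 2.6×10⁻⁴ = 0.02769 m
770 × 1.9×10⁻⁴ × 0.25 = 0.036575 m
Layer 3: 410 × 0.95 × 1.4×10⁻⁴ = 0.05453 m
0.77×10⁻⁴ × 990 × 0.68 = 0.0518364 m
Δh = 0.02769 + 0.036575 + 0.05453 + 0.0518364 = 0.1706314 m

170 mm of thermosteric rise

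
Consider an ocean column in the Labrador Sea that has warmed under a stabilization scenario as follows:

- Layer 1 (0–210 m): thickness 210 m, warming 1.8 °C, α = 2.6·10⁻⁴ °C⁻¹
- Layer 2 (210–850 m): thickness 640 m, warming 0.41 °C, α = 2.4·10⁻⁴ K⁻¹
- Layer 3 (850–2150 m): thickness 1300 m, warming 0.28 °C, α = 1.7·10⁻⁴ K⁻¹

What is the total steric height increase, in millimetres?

1.8 × 210 × 2.6×10⁻⁴ = 0.09828 m
640 × 0.41 × 2.4×10⁻⁴ = 0.062976 m
1300 × 1.7×10⁻⁴ × 0.28 = 0.06188 m
Δh = 0.09828 + 0.062976 + 0.06188 = 0.223136 m

about 223 mm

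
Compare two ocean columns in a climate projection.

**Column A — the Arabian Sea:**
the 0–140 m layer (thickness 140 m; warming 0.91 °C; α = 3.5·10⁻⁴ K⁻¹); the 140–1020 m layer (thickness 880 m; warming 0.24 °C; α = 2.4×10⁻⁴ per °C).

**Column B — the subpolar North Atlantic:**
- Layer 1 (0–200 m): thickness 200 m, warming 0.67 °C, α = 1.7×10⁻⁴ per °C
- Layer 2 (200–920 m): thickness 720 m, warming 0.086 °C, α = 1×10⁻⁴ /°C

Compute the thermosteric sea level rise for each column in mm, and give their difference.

A: 95 mm; B: 29 mm; difference 66 mm

A Layer 1: 140 × 3.5×10⁻⁴ × 0.91 = 0.04459 m
A Layer 2: 880 × 0.24 × 2.4×10⁻⁴ = 0.050688 m
A total: 0.095278 m
B 0.67 × 200 × 1.7×10⁻⁴ = 0.02278 m
B 0.086 × 720 × 1×10⁻⁴ = 0.006192 m
B total: 0.028972 m
Difference: 0.095278 − 0.028972 = 0.066306 m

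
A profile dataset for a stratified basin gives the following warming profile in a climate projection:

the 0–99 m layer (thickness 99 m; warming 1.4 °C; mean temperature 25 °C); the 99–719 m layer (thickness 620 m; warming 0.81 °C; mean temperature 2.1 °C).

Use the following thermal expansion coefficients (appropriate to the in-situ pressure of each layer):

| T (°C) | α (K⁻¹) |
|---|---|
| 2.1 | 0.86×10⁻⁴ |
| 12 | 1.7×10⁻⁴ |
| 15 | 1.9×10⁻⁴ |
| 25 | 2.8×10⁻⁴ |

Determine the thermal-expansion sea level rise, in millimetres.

Layer 1 at 25 °C → α = 2.8×10⁻⁴ K⁻¹
Layer 2 at 2.1 °C → α = 0.86×10⁻⁴ K⁻¹
0–99 m: 99 × 1.4 × 2.8×10⁻⁴ = 0.038808 m
99–719 m: 0.86×10⁻⁴ × 0.81 × 620 = 0.0431892 m
Δh = 0.038808 + 0.0431892 = 0.0819972 m ≈ 82.0 mm

about 82.0 mm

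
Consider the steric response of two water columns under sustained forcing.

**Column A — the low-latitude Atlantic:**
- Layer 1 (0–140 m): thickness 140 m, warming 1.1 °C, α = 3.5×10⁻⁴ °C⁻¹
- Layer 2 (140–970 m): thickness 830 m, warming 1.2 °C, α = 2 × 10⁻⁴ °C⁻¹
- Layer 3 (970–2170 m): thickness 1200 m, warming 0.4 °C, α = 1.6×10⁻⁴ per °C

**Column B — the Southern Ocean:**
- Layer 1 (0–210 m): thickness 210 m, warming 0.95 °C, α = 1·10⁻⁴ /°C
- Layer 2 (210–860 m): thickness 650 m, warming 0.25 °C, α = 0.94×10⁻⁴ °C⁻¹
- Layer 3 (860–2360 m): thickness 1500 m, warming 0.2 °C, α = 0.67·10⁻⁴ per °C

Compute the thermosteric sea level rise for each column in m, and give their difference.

Δh_A ≈ 0.330 m, Δh_B ≈ 0.0553 m; difference ≈ 0.275 m

A Layer 1: 3.5×10⁻⁴ × 1.1 × 140 = 0.05390 m
A Layer 2: 1.2 × 2×10⁻⁴ × 830 = 0.19920 m
A 970–2170 m: 1200 × 1.6×10⁻⁴ × 0.4 = 0.07680 m
A total: 0.32990 m
B 210 × 1×10⁻⁴ × 0.95 = 0.01995 m
B 210–860 m: 0.94×10⁻⁴ × 0.25 × 650 = 0.015275 m
B 0.2 × 1500 × 0.67×10⁻⁴ = 0.02010 m
B total: 0.055325 m
Difference: 0.32990 − 0.055325 = 0.274575 m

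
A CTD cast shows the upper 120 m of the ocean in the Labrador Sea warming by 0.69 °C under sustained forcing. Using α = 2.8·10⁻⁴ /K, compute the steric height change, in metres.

Δh = αΔT·H = 2.8×10⁻⁴ × 0.69 × 120 = 0.023184 m

Δh = 0.023 m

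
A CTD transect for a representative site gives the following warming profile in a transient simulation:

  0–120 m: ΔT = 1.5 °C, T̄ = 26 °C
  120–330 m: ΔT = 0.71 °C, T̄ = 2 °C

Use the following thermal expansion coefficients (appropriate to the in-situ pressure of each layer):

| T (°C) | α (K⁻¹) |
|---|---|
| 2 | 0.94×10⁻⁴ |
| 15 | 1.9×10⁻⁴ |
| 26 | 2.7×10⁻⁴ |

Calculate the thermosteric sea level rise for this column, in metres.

Layer 1 at 26 °C → α = 2.7×10⁻⁴ K⁻¹
Layer 2 at 2 °C → α = 0.94×10⁻⁴ K⁻¹
2.7×10⁻⁴ × 120 × 1.5 = 0.04860 m
120–330 m: 210 × 0.71 × 0.94×10⁻⁴ = 0.0140154 m
Δh = 0.04860 + 0.0140154 = 0.0626154 m

about 0.063 m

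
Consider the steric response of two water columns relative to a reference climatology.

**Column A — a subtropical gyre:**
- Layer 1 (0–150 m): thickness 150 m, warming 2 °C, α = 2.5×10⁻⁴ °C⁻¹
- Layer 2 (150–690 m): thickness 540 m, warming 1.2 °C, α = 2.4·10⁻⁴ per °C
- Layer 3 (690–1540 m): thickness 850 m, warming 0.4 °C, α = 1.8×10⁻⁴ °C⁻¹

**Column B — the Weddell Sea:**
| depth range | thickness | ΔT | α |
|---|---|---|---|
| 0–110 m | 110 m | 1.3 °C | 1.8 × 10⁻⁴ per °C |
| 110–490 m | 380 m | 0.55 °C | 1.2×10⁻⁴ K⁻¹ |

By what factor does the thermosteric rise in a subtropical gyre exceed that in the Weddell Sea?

A 150 × 2 × 2.5×10⁻⁴ = 0.07500 m
A Layer 2: 540 × 1.2 × 2.4×10⁻⁴ = 0.15552 m
A 0.4 × 850 × 1.8×10⁻⁴ = 0.06120 m
A total: 0.29172 m
B 110 × 1.8×10⁻⁴ × 1.3 = 0.02574 m
B 110–490 m: 0.55 × 380 × 1.2×10⁻⁴ = 0.02508 m
B total: 0.05082 m
Ratio: 0.29172 / 0.05082 ≈ 5.740

5.74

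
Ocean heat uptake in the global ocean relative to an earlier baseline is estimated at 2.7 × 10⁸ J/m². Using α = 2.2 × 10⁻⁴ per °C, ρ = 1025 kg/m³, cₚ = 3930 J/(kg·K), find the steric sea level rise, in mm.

15 mm

Δh = αQ/(ρcₚ) = 2.2×10⁻⁴ × 2.7×10⁸ / (1025 × 3930) ≈ 0.014746 m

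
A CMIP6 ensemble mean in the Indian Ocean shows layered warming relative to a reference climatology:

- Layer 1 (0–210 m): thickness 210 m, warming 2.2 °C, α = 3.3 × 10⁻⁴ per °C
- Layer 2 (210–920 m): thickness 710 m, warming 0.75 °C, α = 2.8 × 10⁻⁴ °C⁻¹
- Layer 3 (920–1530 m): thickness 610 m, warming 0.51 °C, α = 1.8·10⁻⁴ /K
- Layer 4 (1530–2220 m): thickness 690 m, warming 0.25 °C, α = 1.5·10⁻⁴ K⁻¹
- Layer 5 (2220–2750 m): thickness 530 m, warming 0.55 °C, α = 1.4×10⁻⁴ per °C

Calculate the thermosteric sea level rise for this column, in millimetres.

Layer 1: 210 × 2.2 × 3.3×10⁻⁴ = 0.15246 m
710 × 2.8×10⁻⁴ × 0.75 = 0.14910 m
920–1530 m: 610 × 1.8×10⁻⁴ × 0.51 = 0.055998 m
1530–2220 m: 0.25 × 1.5×10⁻⁴ × 690 = 0.025875 m
Layer 5: 530 × 0.55 × 1.4×10⁻⁴ = 0.04081 m
Δh = 0.15246 + 0.14910 + 0.055998 + 0.025875 + 0.04081 = 0.424243 m ≈ 424 mm

424 mm of thermosteric rise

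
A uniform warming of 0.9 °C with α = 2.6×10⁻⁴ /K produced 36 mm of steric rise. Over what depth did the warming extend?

H = Δh/(αΔT) = 0.036 / (2.6×10⁻⁴ × 0.9) ≈ 153.8 m

about 154 m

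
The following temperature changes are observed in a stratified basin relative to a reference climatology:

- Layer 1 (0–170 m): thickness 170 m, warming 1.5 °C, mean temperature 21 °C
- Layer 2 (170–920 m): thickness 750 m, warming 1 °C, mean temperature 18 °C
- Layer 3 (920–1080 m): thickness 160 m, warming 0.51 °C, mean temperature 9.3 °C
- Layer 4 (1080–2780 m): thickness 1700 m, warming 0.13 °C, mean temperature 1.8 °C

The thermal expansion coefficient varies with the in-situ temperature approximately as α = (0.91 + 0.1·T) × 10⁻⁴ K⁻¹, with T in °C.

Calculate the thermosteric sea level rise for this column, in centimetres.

Δh = 32 cm

Layer 1: α = (0.91 + 0.1×21)×10⁻⁴ = 3.01×10⁻⁴ K⁻¹
Layer 2: α = (0.91 + 0.1×18)×10⁻⁴ = 2.71×10⁻⁴ K⁻¹
Layer 3: α = (0.91 + 0.1×9.3)×10⁻⁴ = 1.84×10⁻⁴ K⁻¹
Layer 4: α = (0.91 + 0.1×1.8)×10⁻⁴ = 1.09×10⁻⁴ K⁻¹
170 × 1.5 × 3.01×10⁻⁴ = 0.076755 m
750 × 2.71×10⁻⁴ × 1 = 0.20325 m
Layer 3: 1.84×10⁻⁴ × 0.51 × 160 = 0.0150144 m
Layer 4: 0.13 × 1.09×10⁻⁴ × 1700 = 0.024089 m
Δh = 0.076755 + 0.20325 + 0.0150144 + 0.024089 = 0.3191084 m ≈ 32 cm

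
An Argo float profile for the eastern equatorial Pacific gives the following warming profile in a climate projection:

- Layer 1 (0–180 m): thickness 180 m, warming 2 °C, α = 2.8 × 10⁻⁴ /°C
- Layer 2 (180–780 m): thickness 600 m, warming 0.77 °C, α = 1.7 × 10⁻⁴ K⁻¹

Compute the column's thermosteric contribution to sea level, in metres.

Layer 1: 2.8×10⁻⁴ × 2 × 180 = 0.10080 m
Layer 2: 0.77 × 1.7×10⁻⁴ × 600 = 0.07854 m
Δh = 0.10080 + 0.07854 = 0.17934 m

Δh ≈ 0.179 m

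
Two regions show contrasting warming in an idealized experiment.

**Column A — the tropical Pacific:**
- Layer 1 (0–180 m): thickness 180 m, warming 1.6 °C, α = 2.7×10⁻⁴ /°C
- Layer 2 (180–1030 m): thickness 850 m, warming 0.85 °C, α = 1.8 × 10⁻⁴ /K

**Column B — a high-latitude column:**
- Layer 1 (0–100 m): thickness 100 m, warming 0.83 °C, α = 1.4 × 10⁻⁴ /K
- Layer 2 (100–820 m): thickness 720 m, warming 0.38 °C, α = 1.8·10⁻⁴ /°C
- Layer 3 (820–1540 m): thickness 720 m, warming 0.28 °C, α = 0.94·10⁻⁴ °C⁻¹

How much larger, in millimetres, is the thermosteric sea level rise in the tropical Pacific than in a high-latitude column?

A 2.7×10⁻⁴ × 1.6 × 180 = 0.07776 m
A 180–1030 m: 1.8×10⁻⁴ × 850 × 0.85 = 0.13005 m
A total: 0.20781 m
B Layer 1: 100 × 0.83 × 1.4×10⁻⁴ = 0.01162 m
B Layer 2: 720 × 1.8×10⁻⁴ × 0.38 = 0.049248 m
B 820–1540 m: 0.94×10⁻⁴ × 720 × 0.28 = 0.0189504 m
B total: 0.0798184 m
Difference: 0.20781 − 0.0798184 = 0.1279916 m

128 mm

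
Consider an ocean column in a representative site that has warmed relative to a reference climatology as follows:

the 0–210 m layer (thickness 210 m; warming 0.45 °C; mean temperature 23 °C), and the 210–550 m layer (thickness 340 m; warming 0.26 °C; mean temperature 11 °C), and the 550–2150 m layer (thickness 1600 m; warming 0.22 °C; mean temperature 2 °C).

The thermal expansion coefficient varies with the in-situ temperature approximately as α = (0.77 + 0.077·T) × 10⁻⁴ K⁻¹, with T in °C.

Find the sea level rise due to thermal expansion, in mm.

Layer 1: α = (0.77 + 0.077×23)×10⁻⁴ = 2.541×10⁻⁴ K⁻¹
Layer 2: α = (0.77 + 0.077×11)×10⁻⁴ = 1.617×10⁻⁴ K⁻¹
Layer 3: α = (0.77 + 0.077×2)×10⁻⁴ = 0.924×10⁻⁴ K⁻¹
2.541×10⁻⁴ × 0.45 × 210 = 0.02401245 m
210–550 m: 0.26 × 340 × 1.617×10⁻⁴ = 0.01429428 m
550–2150 m: 0.924×10⁻⁴ × 1600 × 0.22 = 0.0325248 m
Δh = 0.02401245 + 0.01429428 + 0.0325248 = 0.07083153 m

Δh = 70.8 mm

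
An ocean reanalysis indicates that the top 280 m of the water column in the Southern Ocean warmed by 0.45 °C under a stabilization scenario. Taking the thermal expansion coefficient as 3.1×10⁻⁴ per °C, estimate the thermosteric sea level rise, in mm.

39.1 mm of thermosteric rise

Δh = αΔT·H = 3.1×10⁻⁴ × 0.45 × 280 = 0.03906 m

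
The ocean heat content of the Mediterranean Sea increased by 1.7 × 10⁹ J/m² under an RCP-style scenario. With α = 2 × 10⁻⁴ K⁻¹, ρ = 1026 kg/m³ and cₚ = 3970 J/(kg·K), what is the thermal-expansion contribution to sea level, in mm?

Δh = αQ/(ρcₚ) = 2×10⁻⁴ × 1.7×10⁹ / (1026 × 3970) ≈ 0.083472 m

Δh ≈ 83 mm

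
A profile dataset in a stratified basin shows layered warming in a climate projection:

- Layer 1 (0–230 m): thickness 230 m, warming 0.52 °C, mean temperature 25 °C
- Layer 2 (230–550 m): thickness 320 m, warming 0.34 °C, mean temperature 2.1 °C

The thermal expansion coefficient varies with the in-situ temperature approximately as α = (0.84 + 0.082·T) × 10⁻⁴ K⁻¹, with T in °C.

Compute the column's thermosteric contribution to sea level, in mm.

Layer 1: α = (0.84 + 0.082×25)×10⁻⁴ = 2.89×10⁻⁴ K⁻¹
Layer 2: α = (0.84 + 0.082×2.1)×10⁻⁴ = 1.0122×10⁻⁴ K⁻¹
2.89×10⁻⁴ × 0.52 × 230 = 0.0345644 m
Layer 2: 0.34 × 1.0122×10⁻⁴ × 320 = 0.011012736 m
Δh = 0.0345644 + 0.011012736 = 0.045577136 m

Δh ≈ 45.6 mm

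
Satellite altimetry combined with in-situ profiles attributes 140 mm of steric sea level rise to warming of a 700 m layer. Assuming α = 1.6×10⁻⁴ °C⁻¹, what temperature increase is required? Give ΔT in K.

about 1.3 K

ΔT = Δh/(αH) = 0.14 / (1.6×10⁻⁴ × 700) = 1.250 K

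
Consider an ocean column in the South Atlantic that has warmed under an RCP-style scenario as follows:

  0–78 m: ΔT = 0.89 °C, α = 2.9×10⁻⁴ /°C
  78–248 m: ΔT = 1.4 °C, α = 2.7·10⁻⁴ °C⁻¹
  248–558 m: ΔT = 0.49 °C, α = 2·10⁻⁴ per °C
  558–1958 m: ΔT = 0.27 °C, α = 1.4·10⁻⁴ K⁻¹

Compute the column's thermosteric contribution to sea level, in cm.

2.9×10⁻⁴ × 0.89 × 78 = 0.0201318 m
2.7×10⁻⁴ × 1.4 × 170 = 0.06426 m
2×10⁻⁴ × 0.49 × 310 = 0.03038 m
Layer 4: 0.27 × 1400 × 1.4×10⁻⁴ = 0.05292 m
Δh = 0.0201318 + 0.06426 + 0.03038 + 0.05292 = 0.1676918 m

16.8 cm of thermosteric rise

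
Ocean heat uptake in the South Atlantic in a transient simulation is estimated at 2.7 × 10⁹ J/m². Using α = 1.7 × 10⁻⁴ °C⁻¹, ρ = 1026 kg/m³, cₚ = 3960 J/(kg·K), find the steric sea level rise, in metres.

0.113 m

Δh = αQ/(ρcₚ) = 1.7×10⁻⁴ × 2.7×10⁹ / (1026 × 3960) ≈ 0.11297 m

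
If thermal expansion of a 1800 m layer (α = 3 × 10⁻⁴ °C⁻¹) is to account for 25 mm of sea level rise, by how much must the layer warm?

0.046 K

ΔT = Δh/(αH) = 0.025 / (3×10⁻⁴ × 1800) ≈ 0.04630 K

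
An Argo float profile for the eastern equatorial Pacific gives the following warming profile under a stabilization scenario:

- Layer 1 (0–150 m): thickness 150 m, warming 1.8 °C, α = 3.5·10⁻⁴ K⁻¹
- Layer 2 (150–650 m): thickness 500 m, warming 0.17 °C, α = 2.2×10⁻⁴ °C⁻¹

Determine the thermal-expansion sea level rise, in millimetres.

about 110 mm

0–150 m: 1.8 × 150 × 3.5×10⁻⁴ = 0.09450 m
Layer 2: 500 × 2.2×10⁻⁴ × 0.17 = 0.01870 m
Δh = 0.09450 + 0.01870 = 0.11320 m ≈ 110 mm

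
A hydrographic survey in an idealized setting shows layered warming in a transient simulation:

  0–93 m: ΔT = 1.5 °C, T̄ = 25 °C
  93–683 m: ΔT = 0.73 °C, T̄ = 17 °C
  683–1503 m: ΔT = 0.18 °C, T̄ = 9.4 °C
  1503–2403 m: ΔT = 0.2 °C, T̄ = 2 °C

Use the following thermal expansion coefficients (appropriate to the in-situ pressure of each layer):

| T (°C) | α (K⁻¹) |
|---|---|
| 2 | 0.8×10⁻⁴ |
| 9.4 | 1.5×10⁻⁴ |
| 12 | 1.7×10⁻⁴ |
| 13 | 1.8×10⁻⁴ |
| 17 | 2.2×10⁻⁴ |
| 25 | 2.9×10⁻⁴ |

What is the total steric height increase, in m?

Layer 1 at 25 °C → α = 2.9×10⁻⁴ K⁻¹
Layer 2 at 17 °C → α = 2.2×10⁻⁴ K⁻¹
Layer 3 at 9.4 °C → α = 1.5×10⁻⁴ K⁻¹
Layer 4 at 2 °C → α = 0.8×10⁻⁴ K⁻¹
Layer 1: 1.5 × 93 × 2.9×10⁻⁴ = 0.040455 m
93–683 m: 590 × 2.2×10⁻⁴ × 0.73 = 0.094754 m
683–1503 m: 0.18 × 1.5×10⁻⁴ × 820 = 0.02214 m
Layer 4: 0.8×10⁻⁴ × 0.2 × 900 = 0.01440 m
Δh = 0.040455 + 0.094754 + 0.02214 + 0.01440 = 0.171749 m

0.172 m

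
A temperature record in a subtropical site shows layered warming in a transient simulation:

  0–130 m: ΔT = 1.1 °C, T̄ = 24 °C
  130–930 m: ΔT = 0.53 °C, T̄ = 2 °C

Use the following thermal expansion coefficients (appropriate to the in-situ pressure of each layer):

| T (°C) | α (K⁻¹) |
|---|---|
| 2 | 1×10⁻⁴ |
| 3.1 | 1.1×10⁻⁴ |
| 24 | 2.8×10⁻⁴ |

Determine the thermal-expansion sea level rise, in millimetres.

about 82.4 mm

Layer 1 at 24 °C → α = 2.8×10⁻⁴ K⁻¹
Layer 2 at 2 °C → α = 1×10⁻⁴ K⁻¹
2.8×10⁻⁴ × 130 × 1.1 = 0.04004 m
800 × 0.53 × 1×10⁻⁴ = 0.04240 m
Δh = 0.04004 + 0.04240 = 0.08244 m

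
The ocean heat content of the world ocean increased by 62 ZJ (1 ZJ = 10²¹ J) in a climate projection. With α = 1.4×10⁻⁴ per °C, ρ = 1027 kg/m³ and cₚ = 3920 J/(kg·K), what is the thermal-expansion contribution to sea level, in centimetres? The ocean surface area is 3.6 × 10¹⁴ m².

Per unit area: Q = 62×10²¹ / (3.6×10¹⁴) ≈ 1.722×10⁸ J/m²
Δh = αQ/(ρcₚ) = 1.4×10⁻⁴ × 1.722×10⁸ / (1027 × 3920) ≈ 0.0059883 m

Δh = 0.599 cm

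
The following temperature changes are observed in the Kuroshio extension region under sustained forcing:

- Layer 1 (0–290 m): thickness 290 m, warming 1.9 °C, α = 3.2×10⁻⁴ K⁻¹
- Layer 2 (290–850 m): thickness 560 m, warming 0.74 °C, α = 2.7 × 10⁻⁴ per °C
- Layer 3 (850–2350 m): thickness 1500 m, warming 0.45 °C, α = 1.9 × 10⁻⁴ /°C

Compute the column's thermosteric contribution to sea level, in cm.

Δh ≈ 41.6 cm

290 × 1.9 × 3.2×10⁻⁴ = 0.17632 m
Layer 2: 560 × 2.7×10⁻⁴ × 0.74 = 0.111888 m
1500 × 0.45 × 1.9×10⁻⁴ = 0.12825 m
Δh = 0.17632 + 0.111888 + 0.12825 = 0.416458 m ≈ 41.6 cm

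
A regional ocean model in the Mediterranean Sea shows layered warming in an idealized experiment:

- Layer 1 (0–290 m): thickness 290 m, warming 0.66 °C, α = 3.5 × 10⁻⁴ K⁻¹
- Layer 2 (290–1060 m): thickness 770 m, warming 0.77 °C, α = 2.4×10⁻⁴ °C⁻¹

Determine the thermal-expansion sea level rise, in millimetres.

0–290 m: 290 × 3.5×10⁻⁴ × 0.66 = 0.06699 m
0.77 × 2.4×10⁻⁴ × 770 = 0.142296 m
Δh = 0.06699 + 0.142296 = 0.209286 m

about 209 mm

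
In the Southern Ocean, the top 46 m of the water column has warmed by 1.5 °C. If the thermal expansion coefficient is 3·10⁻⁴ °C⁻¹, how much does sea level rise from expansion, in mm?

Δh = αΔT·H = 3×10⁻⁴ × 1.5 × 46 = 0.02070 m

about 21 mm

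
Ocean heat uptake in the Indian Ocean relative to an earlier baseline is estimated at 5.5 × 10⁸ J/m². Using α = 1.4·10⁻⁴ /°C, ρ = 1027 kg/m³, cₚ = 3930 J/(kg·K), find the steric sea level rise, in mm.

Δh = αQ/(ρcₚ) = 1.4×10⁻⁴ × 5.5×10⁸ / (1027 × 3930) ≈ 0.019078 m

Δh = 19 mm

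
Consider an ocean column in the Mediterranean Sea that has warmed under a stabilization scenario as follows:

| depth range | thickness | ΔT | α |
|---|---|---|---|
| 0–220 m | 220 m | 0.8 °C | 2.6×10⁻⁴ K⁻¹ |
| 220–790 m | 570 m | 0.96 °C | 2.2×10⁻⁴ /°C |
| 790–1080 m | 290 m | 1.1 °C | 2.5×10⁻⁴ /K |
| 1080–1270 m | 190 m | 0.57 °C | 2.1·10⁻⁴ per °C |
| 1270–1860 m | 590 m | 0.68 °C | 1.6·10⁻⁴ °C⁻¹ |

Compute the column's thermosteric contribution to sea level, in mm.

Δh ≈ 330 mm

Layer 1: 0.8 × 2.6×10⁻⁴ × 220 = 0.04576 m
220–790 m: 0.96 × 2.2×10⁻⁴ × 570 = 0.120384 m
290 × 1.1 × 2.5×10⁻⁴ = 0.07975 m
1080–1270 m: 190 × 0.57 × 2.1×10⁻⁴ = 0.022743 m
Layer 5: 1.6×10⁻⁴ × 590 × 0.68 = 0.064192 m
Δh = 0.04576 + 0.120384 + 0.07975 + 0.022743 + 0.064192 = 0.332829 m ≈ 330 mm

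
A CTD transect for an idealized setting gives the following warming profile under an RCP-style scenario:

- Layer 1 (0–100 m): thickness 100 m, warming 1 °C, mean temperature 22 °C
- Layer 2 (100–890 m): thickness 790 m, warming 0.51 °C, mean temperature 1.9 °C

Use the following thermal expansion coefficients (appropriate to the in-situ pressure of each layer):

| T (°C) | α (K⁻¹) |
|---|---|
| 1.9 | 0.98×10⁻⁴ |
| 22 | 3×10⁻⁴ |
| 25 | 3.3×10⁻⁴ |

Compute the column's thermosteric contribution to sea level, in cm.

Δh ≈ 6.9 cm

Layer 1 at 22 °C → α = 3×10⁻⁴ K⁻¹
Layer 2 at 1.9 °C → α = 0.98×10⁻⁴ K⁻¹
0–100 m: 1 × 100 × 3×10⁻⁴ = 0.03000 m
0.98×10⁻⁴ × 790 × 0.51 = 0.0394842 m
Δh = 0.03000 + 0.0394842 = 0.0694842 m ≈ 6.9 cm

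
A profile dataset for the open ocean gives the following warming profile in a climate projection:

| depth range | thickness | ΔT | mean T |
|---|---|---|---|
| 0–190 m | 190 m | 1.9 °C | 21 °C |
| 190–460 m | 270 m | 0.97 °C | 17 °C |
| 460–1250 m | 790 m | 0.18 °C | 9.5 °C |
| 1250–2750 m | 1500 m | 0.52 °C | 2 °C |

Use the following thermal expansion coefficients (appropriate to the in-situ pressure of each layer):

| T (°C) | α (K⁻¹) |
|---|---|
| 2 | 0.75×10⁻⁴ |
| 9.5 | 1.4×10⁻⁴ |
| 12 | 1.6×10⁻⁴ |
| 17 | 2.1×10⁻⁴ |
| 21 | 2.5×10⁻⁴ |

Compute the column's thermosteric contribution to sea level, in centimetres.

Layer 1 at 21 °C → α = 2.5×10⁻⁴ K⁻¹
Layer 2 at 17 °C → α = 2.1×10⁻⁴ K⁻¹
Layer 3 at 9.5 °C → α = 1.4×10⁻⁴ K⁻¹
Layer 4 at 2 °C → α = 0.75×10⁻⁴ K⁻¹
0–190 m: 2.5×10⁻⁴ × 1.9 × 190 = 0.09025 m
0.97 × 270 × 2.1×10⁻⁴ = 0.054999 m
460–1250 m: 1.4×10⁻⁴ × 790 × 0.18 = 0.019908 m
Layer 4: 1500 × 0.75×10⁻⁴ × 0.52 = 0.05850 m
Δh = 0.09025 + 0.054999 + 0.019908 + 0.05850 = 0.223657 m

Δh ≈ 22.4 cm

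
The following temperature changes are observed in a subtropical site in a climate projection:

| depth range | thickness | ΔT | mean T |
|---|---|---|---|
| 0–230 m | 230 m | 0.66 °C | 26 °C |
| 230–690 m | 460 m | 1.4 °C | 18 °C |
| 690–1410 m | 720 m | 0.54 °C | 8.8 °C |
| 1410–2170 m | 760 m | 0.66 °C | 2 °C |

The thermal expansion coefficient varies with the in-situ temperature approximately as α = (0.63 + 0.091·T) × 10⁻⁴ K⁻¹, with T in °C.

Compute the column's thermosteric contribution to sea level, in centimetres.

Layer 1: α = (0.63 + 0.091×26)×10⁻⁴ = 2.996×10⁻⁴ K⁻¹
Layer 2: α = (0.63 + 0.091×18)×10⁻⁴ = 2.268×10⁻⁴ K⁻¹
Layer 3: α = (0.63 + 0.091×8.8)×10⁻⁴ = 1.4308×10⁻⁴ K⁻¹
Layer 4: α = (0.63 + 0.091×2)×10⁻⁴ = 0.812×10⁻⁴ K⁻¹
Layer 1: 230 × 0.66 × 2.996×10⁻⁴ = 0.04547928 m
230–690 m: 1.4 × 460 × 2.268×10⁻⁴ = 0.1460592 m
0.54 × 1.4308×10⁻⁴ × 720 = 0.055629504 m
760 × 0.812×10⁻⁴ × 0.66 = 0.04072992 m
Δh = 0.04547928 + 0.1460592 + 0.055629504 + 0.04072992 = 0.287897904 m

about 28.8 cm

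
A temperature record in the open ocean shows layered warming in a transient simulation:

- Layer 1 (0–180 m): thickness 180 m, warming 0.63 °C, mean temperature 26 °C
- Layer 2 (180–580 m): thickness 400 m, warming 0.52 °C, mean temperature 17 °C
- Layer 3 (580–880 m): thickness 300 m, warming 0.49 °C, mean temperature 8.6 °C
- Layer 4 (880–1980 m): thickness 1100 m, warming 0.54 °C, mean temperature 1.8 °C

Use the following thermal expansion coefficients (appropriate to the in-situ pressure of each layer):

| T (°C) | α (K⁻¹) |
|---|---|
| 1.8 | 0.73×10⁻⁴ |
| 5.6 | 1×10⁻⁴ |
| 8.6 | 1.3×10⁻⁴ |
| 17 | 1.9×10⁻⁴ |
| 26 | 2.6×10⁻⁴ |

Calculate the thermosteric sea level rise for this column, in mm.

Δh ≈ 131 mm

Layer 1 at 26 °C → α = 2.6×10⁻⁴ K⁻¹
Layer 2 at 17 °C → α = 1.9×10⁻⁴ K⁻¹
Layer 3 at 8.6 °C → α = 1.3×10⁻⁴ K⁻¹
Layer 4 at 1.8 °C → α = 0.73×10⁻⁴ K⁻¹
Layer 1: 2.6×10⁻⁴ × 180 × 0.63 = 0.029484 m
1.9×10⁻⁴ × 400 × 0.52 = 0.03952 m
Layer 3: 0.49 × 1.3×10⁻⁴ × 300 = 0.01911 m
0.73×10⁻⁴ × 1100 × 0.54 = 0.043362 m
Δh = 0.029484 + 0.03952 + 0.01911 + 0.043362 = 0.131476 m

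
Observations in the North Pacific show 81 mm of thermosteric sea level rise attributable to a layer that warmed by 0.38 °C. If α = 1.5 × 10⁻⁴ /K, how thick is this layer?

H = Δh/(αΔT) = 0.081 / (1.5×10⁻⁴ × 0.38) ≈ 1421 m

H ≈ 1420 m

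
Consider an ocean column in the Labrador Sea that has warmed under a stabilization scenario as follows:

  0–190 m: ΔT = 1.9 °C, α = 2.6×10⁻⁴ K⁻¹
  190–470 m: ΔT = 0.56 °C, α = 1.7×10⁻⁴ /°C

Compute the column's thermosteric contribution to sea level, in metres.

about 0.121 m

0–190 m: 2.6×10⁻⁴ × 190 × 1.9 = 0.09386 m
1.7×10⁻⁴ × 0.56 × 280 = 0.026656 m
Δh = 0.09386 + 0.026656 = 0.120516 m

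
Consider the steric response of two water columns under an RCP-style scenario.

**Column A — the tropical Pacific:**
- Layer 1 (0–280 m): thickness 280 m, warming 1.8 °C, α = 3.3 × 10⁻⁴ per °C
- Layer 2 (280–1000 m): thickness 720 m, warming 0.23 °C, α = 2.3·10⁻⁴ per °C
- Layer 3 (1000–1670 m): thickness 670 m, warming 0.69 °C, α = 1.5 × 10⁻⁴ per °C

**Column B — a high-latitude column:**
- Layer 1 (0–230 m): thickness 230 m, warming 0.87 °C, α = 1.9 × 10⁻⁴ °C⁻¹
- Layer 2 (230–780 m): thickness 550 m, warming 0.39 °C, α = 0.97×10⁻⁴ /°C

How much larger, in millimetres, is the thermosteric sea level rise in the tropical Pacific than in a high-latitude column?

Δh_A − Δh_B ≈ 210 mm

A 1.8 × 280 × 3.3×10⁻⁴ = 0.16632 m
A 0.23 × 2.3×10⁻⁴ × 720 = 0.038088 m
A 1000–1670 m: 0.69 × 670 × 1.5×10⁻⁴ = 0.069345 m
A total: 0.273753 m
B 1.9×10⁻⁴ × 0.87 × 230 = 0.038019 m
B 0.97×10⁻⁴ × 550 × 0.39 = 0.0208065 m
B total: 0.0588255 m
Difference: 0.273753 − 0.0588255 = 0.2149275 m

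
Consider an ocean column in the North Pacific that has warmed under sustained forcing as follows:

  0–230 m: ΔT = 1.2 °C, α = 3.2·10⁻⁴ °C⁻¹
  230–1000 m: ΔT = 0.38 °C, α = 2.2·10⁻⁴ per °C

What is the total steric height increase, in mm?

about 153 mm

Layer 1: 230 × 1.2 × 3.2×10⁻⁴ = 0.08832 m
0.38 × 770 × 2.2×10⁻⁴ = 0.064372 m
Δh = 0.08832 + 0.064372 = 0.152692 m ≈ 153 mm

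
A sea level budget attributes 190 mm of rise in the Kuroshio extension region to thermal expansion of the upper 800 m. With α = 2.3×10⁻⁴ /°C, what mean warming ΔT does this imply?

ΔT = Δh/(αH) = 0.19 / (2.3×10⁻⁴ × 800) ≈ 1.033 K

ΔT ≈ 1.03 K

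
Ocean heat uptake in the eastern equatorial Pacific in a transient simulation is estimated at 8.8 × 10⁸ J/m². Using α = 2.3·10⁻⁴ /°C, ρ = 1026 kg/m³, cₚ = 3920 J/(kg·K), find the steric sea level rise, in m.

Δh ≈ 0.0503 m

Δh = αQ/(ρcₚ) = 2.3×10⁻⁴ × 8.8×10⁸ / (1026 × 3920) ≈ 0.050324 m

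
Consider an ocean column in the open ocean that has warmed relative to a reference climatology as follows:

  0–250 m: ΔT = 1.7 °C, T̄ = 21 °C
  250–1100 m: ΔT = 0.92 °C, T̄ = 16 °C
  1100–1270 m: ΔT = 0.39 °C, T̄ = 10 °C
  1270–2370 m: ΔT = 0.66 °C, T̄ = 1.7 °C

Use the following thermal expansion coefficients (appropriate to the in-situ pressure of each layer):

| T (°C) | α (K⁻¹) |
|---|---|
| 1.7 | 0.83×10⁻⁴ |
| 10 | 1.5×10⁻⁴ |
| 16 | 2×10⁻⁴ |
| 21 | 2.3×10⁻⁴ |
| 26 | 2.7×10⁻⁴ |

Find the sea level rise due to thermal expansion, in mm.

Δh = 324 mm

Layer 1 at 21 °C → α = 2.3×10⁻⁴ K⁻¹
Layer 2 at 16 °C → α = 2×10⁻⁴ K⁻¹
Layer 3 at 10 °C → α = 1.5×10⁻⁴ K⁻¹
Layer 4 at 1.7 °C → α = 0.83×10⁻⁴ K⁻¹
250 × 1.7 × 2.3×10⁻⁴ = 0.09775 m
250–1100 m: 850 × 0.92 × 2×10⁻⁴ = 0.15640 m
Layer 3: 1.5×10⁻⁴ × 170 × 0.39 = 0.009945 m
Layer 4: 1100 × 0.66 × 0.83×10⁻⁴ = 0.060258 m
Δh = 0.09775 + 0.15640 + 0.009945 + 0.060258 = 0.324353 m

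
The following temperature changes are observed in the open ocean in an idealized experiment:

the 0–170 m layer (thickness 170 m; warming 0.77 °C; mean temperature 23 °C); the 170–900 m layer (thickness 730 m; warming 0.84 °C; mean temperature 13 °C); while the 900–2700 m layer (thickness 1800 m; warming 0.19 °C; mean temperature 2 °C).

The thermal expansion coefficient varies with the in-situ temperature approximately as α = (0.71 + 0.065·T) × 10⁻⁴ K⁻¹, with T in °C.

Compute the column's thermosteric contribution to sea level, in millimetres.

Layer 1: α = (0.71 + 0.065×23)×10⁻⁴ = 2.205×10⁻⁴ K⁻¹
Layer 2: α = (0.71 + 0.065×13)×10⁻⁴ = 1.555×10⁻⁴ K⁻¹
Layer 3: α = (0.71 + 0.065×2)×10⁻⁴ = 0.84×10⁻⁴ K⁻¹
Layer 1: 0.77 × 170 × 2.205×10⁻⁴ = 0.02886345 m
0.84 × 1.555×10⁻⁴ × 730 = 0.0953526 m
Layer 3: 0.19 × 1800 × 0.84×10⁻⁴ = 0.028728 m
Δh = 0.02886345 + 0.0953526 + 0.028728 = 0.15294405 m ≈ 153 mm

153 mm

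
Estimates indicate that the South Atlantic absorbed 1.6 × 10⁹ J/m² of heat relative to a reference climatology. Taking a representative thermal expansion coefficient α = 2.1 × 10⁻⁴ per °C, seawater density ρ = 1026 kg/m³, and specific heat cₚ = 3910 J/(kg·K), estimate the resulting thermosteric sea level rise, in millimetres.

Δh = αQ/(ρcₚ) = 2.1×10⁻⁴ × 1.6×10⁹ / (1026 × 3910) ≈ 0.083756 m

about 84 mm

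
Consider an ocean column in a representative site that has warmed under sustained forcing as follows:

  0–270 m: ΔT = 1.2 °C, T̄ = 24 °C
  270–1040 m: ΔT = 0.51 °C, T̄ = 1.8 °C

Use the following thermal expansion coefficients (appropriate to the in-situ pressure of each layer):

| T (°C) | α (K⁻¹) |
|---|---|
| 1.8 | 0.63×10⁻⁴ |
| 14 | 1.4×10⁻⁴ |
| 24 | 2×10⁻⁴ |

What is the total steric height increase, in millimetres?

Layer 1 at 24 °C → α = 2×10⁻⁴ K⁻¹
Layer 2 at 1.8 °C → α = 0.63×10⁻⁴ K⁻¹
2×10⁻⁴ × 270 × 1.2 = 0.06480 m
270–1040 m: 770 × 0.51 × 0.63×10⁻⁴ = 0.0247401 m
Δh = 0.06480 + 0.0247401 = 0.0895401 m

90 mm of thermosteric rise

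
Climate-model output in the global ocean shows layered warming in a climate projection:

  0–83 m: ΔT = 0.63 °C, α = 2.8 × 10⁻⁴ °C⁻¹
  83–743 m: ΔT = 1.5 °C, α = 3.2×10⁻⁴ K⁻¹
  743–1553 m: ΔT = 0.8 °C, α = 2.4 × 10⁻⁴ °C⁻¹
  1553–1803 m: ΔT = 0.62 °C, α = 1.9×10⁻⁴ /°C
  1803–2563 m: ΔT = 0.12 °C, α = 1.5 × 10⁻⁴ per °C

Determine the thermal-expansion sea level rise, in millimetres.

530 mm of thermosteric rise

0.63 × 83 × 2.8×10⁻⁴ = 0.0146412 m
Layer 2: 1.5 × 3.2×10⁻⁴ × 660 = 0.31680 m
743–1553 m: 0.8 × 2.4×10⁻⁴ × 810 = 0.15552 m
0.62 × 1.9×10⁻⁴ × 250 = 0.02945 m
1803–2563 m: 760 × 0.12 × 1.5×10⁻⁴ = 0.01368 m
Δh = 0.0146412 + 0.31680 + 0.15552 + 0.02945 + 0.01368 = 0.5300912 m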